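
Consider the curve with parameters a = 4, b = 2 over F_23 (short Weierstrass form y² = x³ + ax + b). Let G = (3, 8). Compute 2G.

tangent at (3, 8): λ = (3·3² + 4)/(2·8) ≡ 8/16. 16⁻¹ ≡ 13 (mod 23) since 16·13 = 208 ≡ 1, so λ ≡ 8·13 ≡ 12.
  x = λ² - 3 - 3 = 144 - 6 ≡ 0; y = λ·(3 - 0) - 8 ≡ 5. → (0, 5)

(0, 5)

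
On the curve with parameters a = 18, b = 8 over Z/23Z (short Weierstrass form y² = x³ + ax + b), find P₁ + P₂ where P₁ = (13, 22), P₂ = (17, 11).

(2, 11)

(13, 22) + (17, 11). λ = (11 - 22)/(17 - 13) ≡ 12/4 mod 23. 4⁻¹ ≡ 6 (mod 23), so λ ≡ 3.
  x = λ² - 13 - 17 = 9 - 30 ≡ 2; y = λ·(13 - 2) - 22 ≡ 11. → (2, 11)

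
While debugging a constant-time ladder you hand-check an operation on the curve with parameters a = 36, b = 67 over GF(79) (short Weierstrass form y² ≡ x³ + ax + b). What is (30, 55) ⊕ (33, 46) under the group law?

(25, 9)

(30, 55) + (33, 46). λ = (46 - 55)/(33 - 30) ≡ 70/3 mod 79. 3⁻¹ ≡ 53 (mod 79), so λ ≡ 76.
  x = λ² - 30 - 33 = 5776 - 63 ≡ 25; y = λ·(30 - 25) - 55 ≡ 9. → (25, 9)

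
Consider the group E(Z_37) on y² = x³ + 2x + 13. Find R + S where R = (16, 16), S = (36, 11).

(16, 16) + (36, 11). λ = (11 - 16)/(36 - 16) ≡ 32/20 mod 37. 20⁻¹ ≡ 13 (mod 37) since 20·13 = 260 ≡ 1, so λ ≡ 9.
  x = λ² - 16 - 36 = 81 - 52 ≡ 29; y = λ·(16 - 29) - 16 ≡ 15. → (29, 15)

(29, 15)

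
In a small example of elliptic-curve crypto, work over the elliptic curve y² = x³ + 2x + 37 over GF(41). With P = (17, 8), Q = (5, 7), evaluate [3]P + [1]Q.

(24, 25)

First 3P:
Repeated addition: build up to 3P.
2P: tangent at (17, 8): λ = (3·17² + 2)/(2·8) ≡ 8/16. 16⁻¹ ≡ 18 (mod 41) since 16·18 = 288 ≡ 1, so λ ≡ 8·18 ≡ 21.
  x = λ² - 17 - 17 = 441 - 34 ≡ 38; y = λ·(17 - 38) - 8 ≡ 2. → (38, 2)
3P: (38, 2) + (17, 8). λ = (8 - 2)/(17 - 38) ≡ 6/20 mod 41. 20⁻¹ ≡ 39 (mod 41), so λ ≡ 29.
  x = λ² - 38 - 17 = 841 - 55 ≡ 7; y = λ·(38 - 7) - 2 ≡ 36. → (7, 36)
3P = (7, 36).
Finally 3P + Q:
(7, 36) + (5, 7). λ = (7 - 36)/(5 - 7) ≡ 12/39 mod 41. 39⁻¹ ≡ 20 (mod 41), so λ ≡ 35.
  x = λ² - 7 - 5 = 1225 - 12 ≡ 24; y = λ·(7 - 24) - 36 ≡ 25. → (24, 25)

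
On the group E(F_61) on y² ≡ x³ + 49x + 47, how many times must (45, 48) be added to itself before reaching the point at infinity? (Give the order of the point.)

2P: tangent at (45, 48): λ = (3·45² + 49)/(2·48) ≡ 24/35. 35⁻¹ ≡ 7 (mod 61), so λ ≡ 24·7 ≡ 46.
  x = λ² - 45 - 45 = 2116 - 90 ≡ 13; y = λ·(45 - 13) - 48 ≡ 21. → (13, 21)
3P: (13, 21) + (45, 48). λ = (48 - 21)/(45 - 13) ≡ 27/32 mod 61. 32⁻¹ ≡ 21 (mod 61), so λ ≡ 18.
  x = λ² - 13 - 45 = 324 - 58 ≡ 22; y = λ·(13 - 22) - 21 ≡ 0. → (22, 0)
4P: (22, 0) + (45, 48). λ = (48 - 0)/(45 - 22) ≡ 48/23 mod 61. 23⁻¹ ≡ 8 (mod 61) since 23·8 = 184 ≡ 1, so λ ≡ 18.
  x = λ² - 22 - 45 = 324 - 67 ≡ 13; y = λ·(22 - 13) - 0 ≡ 40. → (13, 40)
5P: (13, 40) + (45, 48). λ = (48 - 40)/(45 - 13) ≡ 8/32 mod 61. 32⁻¹ ≡ 21 (mod 61) since 32·21 = 672 ≡ 1, so λ ≡ 46.
  x = λ² - 13 - 45 = 2116 - 58 ≡ 45; y = λ·(13 - 45) - 40 ≡ 13. → (45, 13)
6P: (45, 13) + (45, 48): same x and y₁ ≡ -y₂, so the sum is the point at infinity.
6P = the point at infinity, so the order is 6.

6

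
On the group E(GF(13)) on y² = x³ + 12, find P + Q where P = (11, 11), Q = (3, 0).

(8, 11)

(11, 11) + (3, 0). λ = (0 - 11)/(3 - 11) ≡ 2/5 mod 13. 5⁻¹ ≡ 8 (mod 13) since 5·8 = 40 ≡ 1, so λ ≡ 3.
  x = λ² - 11 - 3 = 9 - 14 ≡ 8; y = λ·(11 - 8) - 11 ≡ 11. → (8, 11)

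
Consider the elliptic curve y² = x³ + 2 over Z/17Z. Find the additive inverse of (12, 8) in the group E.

-(12, 8) = (12, -8 mod 17) = (12, 9).

(12, 9)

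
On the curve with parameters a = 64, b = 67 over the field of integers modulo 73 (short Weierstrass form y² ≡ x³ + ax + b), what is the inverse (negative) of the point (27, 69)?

-(27, 69) = (27, -69 mod 73) = (27, 4).

(27, 4)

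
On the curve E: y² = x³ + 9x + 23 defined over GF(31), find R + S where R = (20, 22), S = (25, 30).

(20, 22) + (25, 30). λ = (30 - 22)/(25 - 20) ≡ 8/5 mod 31. 5⁻¹ ≡ 25 (mod 31), so λ ≡ 14.
  x = λ² - 20 - 25 = 196 - 45 ≡ 27; y = λ·(20 - 27) - 22 ≡ 4. → (27, 4)

(27, 4)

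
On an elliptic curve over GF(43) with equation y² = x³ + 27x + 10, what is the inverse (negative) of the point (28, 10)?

(28, 33)

-(28, 10) = (28, -10 mod 43) = (28, 33).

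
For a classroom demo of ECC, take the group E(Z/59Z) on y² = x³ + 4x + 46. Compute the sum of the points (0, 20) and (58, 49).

(16, 31)

(0, 20) + (58, 49). λ = (49 - 20)/(58 - 0) ≡ 29/58 mod 59. 58⁻¹ ≡ 58 (mod 59), so λ ≡ 30.
  x = λ² - 0 - 58 = 900 - 58 ≡ 16; y = λ·(0 - 16) - 20 ≡ 31. → (16, 31)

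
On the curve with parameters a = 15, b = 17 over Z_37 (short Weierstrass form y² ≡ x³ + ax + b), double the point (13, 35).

(12, 1)

tangent at (13, 35): λ = (3·13² + 15)/(2·35) ≡ 4/33. 33⁻¹ ≡ 9 (mod 37), so λ ≡ 4·9 ≡ 36.
  x = λ² - 13 - 13 = 1296 - 26 ≡ 12; y = λ·(13 - 12) - 35 ≡ 1. → (12, 1)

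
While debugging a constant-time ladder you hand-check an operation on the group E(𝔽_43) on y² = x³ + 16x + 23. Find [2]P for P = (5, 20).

tangent at (5, 20): λ = (3·5² + 16)/(2·20) ≡ 5/40. 40⁻¹ ≡ 14 (mod 43) since 40·14 = 560 ≡ 1, so λ ≡ 5·14 ≡ 27.
  x = λ² - 5 - 5 = 729 - 10 ≡ 31; y = λ·(5 - 31) - 20 ≡ 9. → (31, 9)

(31, 9)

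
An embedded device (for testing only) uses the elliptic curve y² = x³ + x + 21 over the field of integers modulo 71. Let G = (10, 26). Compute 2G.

(40, 27)

tangent at (10, 26): λ = (3·10² + 1)/(2·26) ≡ 17/52. 52⁻¹ ≡ 56 (mod 71) since 52·56 = 2912 ≡ 1, so λ ≡ 17·56 ≡ 29.
  x = λ² - 10 - 10 = 841 - 20 ≡ 40; y = λ·(10 - 40) - 26 ≡ 27. → (40, 27)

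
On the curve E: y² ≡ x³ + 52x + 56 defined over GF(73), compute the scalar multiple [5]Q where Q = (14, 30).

Double-and-add on 5 = (101)₂. Start with Q = (14, 30) for the leading 1-bit.
double: tangent at (14, 30): λ = (3·14² + 52)/(2·30) ≡ 56/60. 60⁻¹ ≡ 28 (mod 73) since 60·28 = 1680 ≡ 1, so λ ≡ 56·28 ≡ 35.
  x = λ² - 14 - 14 = 1225 - 28 ≡ 29; y = λ·(14 - 29) - 30 ≡ 29. → (29, 29)
double: tangent at (29, 29): λ = (3·29² + 52)/(2·29) ≡ 20/58. 58⁻¹ ≡ 34 (mod 73), so λ ≡ 20·34 ≡ 23.
  x = λ² - 29 - 29 = 529 - 58 ≡ 33; y = λ·(29 - 33) - 29 ≡ 25. → (33, 25)
add Q: (33, 25) + (14, 30). λ = (30 - 25)/(14 - 33) ≡ 5/54 mod 73. 54⁻¹ ≡ 23 (mod 73), so λ ≡ 42.
  x = λ² - 33 - 14 = 1764 - 47 ≡ 38; y = λ·(33 - 38) - 25 ≡ 57. → (38, 57)

(38, 57)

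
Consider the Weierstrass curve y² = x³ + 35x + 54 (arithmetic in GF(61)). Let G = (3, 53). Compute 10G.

(50, 30)

Double-and-add on 10 = (1010)₂. Start with G = (3, 53) for the leading 1-bit.
double: tangent at (3, 53): λ = (3·3² + 35)/(2·53) ≡ 1/45. 45⁻¹ ≡ 19 (mod 61), so λ ≡ 1·19 ≡ 19.
  x = λ² - 3 - 3 = 361 - 6 ≡ 50; y = λ·(3 - 50) - 53 ≡ 30. → (50, 30)
double: tangent at (50, 30): λ = (3·50² + 35)/(2·30) ≡ 32/60. 60⁻¹ ≡ 60 (mod 61) since 60·60 = 3600 ≡ 1, so λ ≡ 32·60 ≡ 29.
  x = λ² - 50 - 50 = 841 - 100 ≡ 9; y = λ·(50 - 9) - 30 ≡ 0. → (9, 0)
add G: (9, 0) + (3, 53). λ = (53 - 0)/(3 - 9) ≡ 53/55 mod 61. 55⁻¹ ≡ 10 (mod 61) since 55·10 = 550 ≡ 1, so λ ≡ 42.
  x = λ² - 9 - 3 = 1764 - 12 ≡ 44; y = λ·(9 - 44) - 0 ≡ 55. → (44, 55)
double: tangent at (44, 55): λ = (3·44² + 35)/(2·55) ≡ 48/49. 49⁻¹ ≡ 5 (mod 61) since 49·5 = 245 ≡ 1, so λ ≡ 48·5 ≡ 57.
  x = λ² - 44 - 44 = 3249 - 88 ≡ 50; y = λ·(44 - 50) - 55 ≡ 30. → (50, 30)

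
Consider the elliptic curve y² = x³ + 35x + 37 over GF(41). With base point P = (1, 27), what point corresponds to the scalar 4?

Double-and-add on 4 = (100)₂. Start with P = (1, 27) for the leading 1-bit.
double: tangent at (1, 27): λ = (3·1² + 35)/(2·27) ≡ 38/13. 13⁻¹ ≡ 19 (mod 41) since 13·19 = 247 ≡ 1, so λ ≡ 38·19 ≡ 25.
  x = λ² - 1 - 1 = 625 - 2 ≡ 8; y = λ·(1 - 8) - 27 ≡ 3. → (8, 3)
double: tangent at (8, 3): λ = (3·8² + 35)/(2·3) ≡ 22/6. 6⁻¹ ≡ 7 (mod 41), so λ ≡ 22·7 ≡ 31.
  x = λ² - 8 - 8 = 961 - 16 ≡ 2; y = λ·(8 - 2) - 3 ≡ 19. → (2, 19)

(2, 19)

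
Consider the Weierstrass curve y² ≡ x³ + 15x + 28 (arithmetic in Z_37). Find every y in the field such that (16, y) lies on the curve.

x³ + 15x + 28 = 4364 ≡ 35 (mod 37).
35 is a non-residue mod 37; no y exists.

none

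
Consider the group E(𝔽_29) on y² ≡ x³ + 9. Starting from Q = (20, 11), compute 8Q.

(11, 21)

Double-and-add on 8 = (1000)₂. Start with Q = (20, 11) for the leading 1-bit.
double: tangent at (20, 11): λ = (3·20² + 0)/(2·11) ≡ 11/22. 22⁻¹ ≡ 4 (mod 29), so λ ≡ 11·4 ≡ 15.
  x = λ² - 20 - 20 = 225 - 40 ≡ 11; y = λ·(20 - 11) - 11 ≡ 8. → (11, 8)
double: tangent at (11, 8): λ = (3·11² + 0)/(2·8) ≡ 15/16. 16⁻¹ ≡ 20 (mod 29), so λ ≡ 15·20 ≡ 10.
  x = λ² - 11 - 11 = 100 - 22 ≡ 20; y = λ·(11 - 20) - 8 ≡ 18. → (20, 18)
double: tangent at (20, 18): λ = (3·20² + 0)/(2·18) ≡ 11/7. 7⁻¹ ≡ 25 (mod 29) since 7·25 = 175 ≡ 1, so λ ≡ 11·25 ≡ 14.
  x = λ² - 20 - 20 = 196 - 40 ≡ 11; y = λ·(20 - 11) - 18 ≡ 21. → (11, 21)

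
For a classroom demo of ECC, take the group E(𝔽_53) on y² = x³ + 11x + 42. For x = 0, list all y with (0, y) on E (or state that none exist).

x³ + 11x + 42 = 42 ≡ 42 (mod 53).
Square roots of 42 mod 53: 25 and 28 (since 25² = 625 ≡ 42).

25, 28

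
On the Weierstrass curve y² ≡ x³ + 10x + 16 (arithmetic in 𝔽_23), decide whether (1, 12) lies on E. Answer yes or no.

no

y² = 12² ≡ 6; x³ + 10x + 16 = 27 ≡ 4 (mod 23). 6 ≠ 4.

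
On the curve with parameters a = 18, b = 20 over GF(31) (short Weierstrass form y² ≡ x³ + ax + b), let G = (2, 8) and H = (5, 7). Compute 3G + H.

First 3G:
Repeated addition: build up to 3G.
2G: tangent at (2, 8): λ = (3·2² + 18)/(2·8) ≡ 30/16. 16⁻¹ ≡ 2 (mod 31), so λ ≡ 30·2 ≡ 29.
  x = λ² - 2 - 2 = 841 - 4 ≡ 0; y = λ·(2 - 0) - 8 ≡ 19. → (0, 19)
3G: (0, 19) + (2, 8). λ = (8 - 19)/(2 - 0) ≡ 20/2 mod 31. 2⁻¹ ≡ 16 (mod 31) since 2·16 = 32 ≡ 1, so λ ≡ 10.
  x = λ² - 0 - 2 = 100 - 2 ≡ 5; y = λ·(0 - 5) - 19 ≡ 24. → (5, 24)
3G = (5, 24).
Finally 3G + H:
(5, 24) + (5, 7): same x and y₁ ≡ -y₂, so the sum is O.

O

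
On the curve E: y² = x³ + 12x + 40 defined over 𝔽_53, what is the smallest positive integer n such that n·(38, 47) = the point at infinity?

2P: tangent at (38, 47): λ = (3·38² + 12)/(2·47) ≡ 51/41. 41⁻¹ ≡ 22 (mod 53), so λ ≡ 51·22 ≡ 9.
  x = λ² - 38 - 38 = 81 - 76 ≡ 5; y = λ·(38 - 5) - 47 ≡ 38. → (5, 38)
3P: (5, 38) + (38, 47). λ = (47 - 38)/(38 - 5) ≡ 9/33 mod 53. 33⁻¹ ≡ 45 (mod 53), so λ ≡ 34.
  x = λ² - 5 - 38 = 1156 - 43 ≡ 0; y = λ·(5 - 0) - 38 ≡ 26. → (0, 26)
4P: (0, 26) + (38, 47). λ = (47 - 26)/(38 - 0) ≡ 21/38 mod 53. 38⁻¹ ≡ 7 (mod 53), so λ ≡ 41.
  x = λ² - 0 - 38 = 1681 - 38 ≡ 0; y = λ·(0 - 0) - 26 ≡ 27. → (0, 27)
5P: (0, 27) + (38, 47). λ = (47 - 27)/(38 - 0) ≡ 20/38 mod 53. 38⁻¹ ≡ 7 (mod 53) since 38·7 = 266 ≡ 1, so λ ≡ 34.
  x = λ² - 0 - 38 = 1156 - 38 ≡ 5; y = λ·(0 - 5) - 27 ≡ 15. → (5, 15)
6P: (5, 15) + (38, 47). λ = (47 - 15)/(38 - 5) ≡ 32/33 mod 53. 33⁻¹ ≡ 45 (mod 53), so λ ≡ 9.
  x = λ² - 5 - 38 = 81 - 43 ≡ 38; y = λ·(5 - 38) - 15 ≡ 6. → (38, 6)
7P: (38, 6) + (38, 47): same x and y₁ ≡ -y₂, so the sum is the point at infinity.
7P = the point at infinity, so the order is 7.

7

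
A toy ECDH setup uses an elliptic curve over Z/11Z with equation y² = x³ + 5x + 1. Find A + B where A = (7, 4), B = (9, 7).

(7, 4) + (9, 7). λ = (7 - 4)/(9 - 7) ≡ 3/2 mod 11. 2⁻¹ ≡ 6 (mod 11) since 2·6 = 12 ≡ 1, so λ ≡ 7.
  x = λ² - 7 - 9 = 49 - 16 ≡ 0; y = λ·(7 - 0) - 4 ≡ 1. → (0, 1)

(0, 1)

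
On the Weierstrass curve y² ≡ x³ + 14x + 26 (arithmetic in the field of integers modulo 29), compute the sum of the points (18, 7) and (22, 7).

(18, 7) + (22, 7). λ = (7 - 7)/(22 - 18) ≡ 0/4 mod 29. 4⁻¹ ≡ 22 (mod 29) since 4·22 = 88 ≡ 1, so λ ≡ 0.
  x = λ² - 18 - 22 = 0 - 40 ≡ 18; y = λ·(18 - 18) - 7 ≡ 22. → (18, 22)

(18, 22)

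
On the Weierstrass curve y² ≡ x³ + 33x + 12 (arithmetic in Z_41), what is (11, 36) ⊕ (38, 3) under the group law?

(35, 7)

(11, 36) + (38, 3). λ = (3 - 36)/(38 - 11) ≡ 8/27 mod 41. 27⁻¹ ≡ 38 (mod 41), so λ ≡ 17.
  x = λ² - 11 - 38 = 289 - 49 ≡ 35; y = λ·(11 - 35) - 36 ≡ 7. → (35, 7)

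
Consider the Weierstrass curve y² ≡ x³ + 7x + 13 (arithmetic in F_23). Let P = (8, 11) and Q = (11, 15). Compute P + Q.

(8, 11) + (11, 15). λ = (15 - 11)/(11 - 8) ≡ 4/3 mod 23. 3⁻¹ ≡ 8 (mod 23) since 3·8 = 24 ≡ 1, so λ ≡ 9.
  x = λ² - 8 - 11 = 81 - 19 ≡ 16; y = λ·(8 - 16) - 11 ≡ 9. → (16, 9)

(16, 9)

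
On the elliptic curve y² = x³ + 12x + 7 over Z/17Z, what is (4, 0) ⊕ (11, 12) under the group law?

(15, 3)

(4, 0) + (11, 12). λ = (12 - 0)/(11 - 4) ≡ 12/7 mod 17. 7⁻¹ ≡ 5 (mod 17) since 7·5 = 35 ≡ 1, so λ ≡ 9.
  x = λ² - 4 - 11 = 81 - 15 ≡ 15; y = λ·(4 - 15) - 0 ≡ 3. → (15, 3)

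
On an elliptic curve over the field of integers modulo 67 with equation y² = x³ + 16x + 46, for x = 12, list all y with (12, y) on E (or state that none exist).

31, 36

x³ + 16x + 46 = 1966 ≡ 23 (mod 67).
Square roots of 23 mod 67: 31 and 36 (since 31² = 961 ≡ 23).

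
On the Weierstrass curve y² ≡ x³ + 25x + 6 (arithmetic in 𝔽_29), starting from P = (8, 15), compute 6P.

(13, 11)

Double-and-add on 6 = (110)₂. Start with P = (8, 15) for the leading 1-bit.
double: tangent at (8, 15): λ = (3·8² + 25)/(2·15) ≡ 14/1. 1⁻¹ ≡ 1 (mod 29) since 1·1 = 1 ≡ 1, so λ ≡ 14·1 ≡ 14.
  x = λ² - 8 - 8 = 196 - 16 ≡ 6; y = λ·(8 - 6) - 15 ≡ 13. → (6, 13)
add P: (6, 13) + (8, 15). λ = (15 - 13)/(8 - 6) ≡ 2/2 mod 29. 2⁻¹ ≡ 15 (mod 29) since 2·15 = 30 ≡ 1, so λ ≡ 1.
  x = λ² - 6 - 8 = 1 - 14 ≡ 16; y = λ·(6 - 16) - 13 ≡ 6. → (16, 6)
double: tangent at (16, 6): λ = (3·16² + 25)/(2·6) ≡ 10/12. 12⁻¹ ≡ 17 (mod 29), so λ ≡ 10·17 ≡ 25.
  x = λ² - 16 - 16 = 625 - 32 ≡ 13; y = λ·(16 - 13) - 6 ≡ 11. → (13, 11)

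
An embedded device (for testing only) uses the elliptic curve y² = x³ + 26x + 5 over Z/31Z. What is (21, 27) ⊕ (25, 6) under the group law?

(30, 28)

(21, 27) + (25, 6). λ = (6 - 27)/(25 - 21) ≡ 10/4 mod 31. 4⁻¹ ≡ 8 (mod 31) since 4·8 = 32 ≡ 1, so λ ≡ 18.
  x = λ² - 21 - 25 = 324 - 46 ≡ 30; y = λ·(21 - 30) - 27 ≡ 28. → (30, 28)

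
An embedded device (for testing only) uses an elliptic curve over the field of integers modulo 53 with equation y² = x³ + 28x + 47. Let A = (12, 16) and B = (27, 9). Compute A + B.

(30, 3)

(12, 16) + (27, 9). λ = (9 - 16)/(27 - 12) ≡ 46/15 mod 53. 15⁻¹ ≡ 46 (mod 53) since 15·46 = 690 ≡ 1, so λ ≡ 49.
  x = λ² - 12 - 27 = 2401 - 39 ≡ 30; y = λ·(12 - 30) - 16 ≡ 3. → (30, 3)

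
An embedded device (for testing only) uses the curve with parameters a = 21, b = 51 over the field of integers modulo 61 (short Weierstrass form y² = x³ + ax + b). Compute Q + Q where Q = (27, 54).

(4, 57)

tangent at (27, 54): λ = (3·27² + 21)/(2·54) ≡ 12/47. 47⁻¹ ≡ 13 (mod 61), so λ ≡ 12·13 ≡ 34.
  x = λ² - 27 - 27 = 1156 - 54 ≡ 4; y = λ·(27 - 4) - 54 ≡ 57. → (4, 57)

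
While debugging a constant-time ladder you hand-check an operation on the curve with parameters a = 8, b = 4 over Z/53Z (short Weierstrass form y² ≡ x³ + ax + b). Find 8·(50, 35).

(39, 13)

Write G = (50, 35).
Repeated addition: build up to 8G.
2G: tangent at (50, 35): λ = (3·50² + 8)/(2·35) ≡ 35/17. 17⁻¹ ≡ 25 (mod 53) since 17·25 = 425 ≡ 1, so λ ≡ 35·25 ≡ 27.
  x = λ² - 50 - 50 = 729 - 100 ≡ 46; y = λ·(50 - 46) - 35 ≡ 20. → (46, 20)
3G: (46, 20) + (50, 35). λ = (35 - 20)/(50 - 46) ≡ 15/4 mod 53. 4⁻¹ ≡ 40 (mod 53) since 4·40 = 160 ≡ 1, so λ ≡ 17.
  x = λ² - 46 - 50 = 289 - 96 ≡ 34; y = λ·(46 - 34) - 20 ≡ 25. → (34, 25)
4G: (34, 25) + (50, 35). λ = (35 - 25)/(50 - 34) ≡ 10/16 mod 53. 16⁻¹ ≡ 10 (mod 53), so λ ≡ 47.
  x = λ² - 34 - 50 = 2209 - 84 ≡ 5; y = λ·(34 - 5) - 25 ≡ 13. → (5, 13)
5G: (5, 13) + (50, 35). λ = (35 - 13)/(50 - 5) ≡ 22/45 mod 53. 45⁻¹ ≡ 33 (mod 53), so λ ≡ 37.
  x = λ² - 5 - 50 = 1369 - 55 ≡ 42; y = λ·(5 - 42) - 13 ≡ 49. → (42, 49)
6G: (42, 49) + (50, 35). λ = (35 - 49)/(50 - 42) ≡ 39/8 mod 53. 8⁻¹ ≡ 20 (mod 53), so λ ≡ 38.
  x = λ² - 42 - 50 = 1444 - 92 ≡ 27; y = λ·(42 - 27) - 49 ≡ 44. → (27, 44)
7G: (27, 44) + (50, 35). λ = (35 - 44)/(50 - 27) ≡ 44/23 mod 53. 23⁻¹ ≡ 30 (mod 53), so λ ≡ 48.
  x = λ² - 27 - 50 = 2304 - 77 ≡ 1; y = λ·(27 - 1) - 44 ≡ 38. → (1, 38)
8G: (1, 38) + (50, 35). λ = (35 - 38)/(50 - 1) ≡ 50/49 mod 53. 49⁻¹ ≡ 13 (mod 53) since 49·13 = 637 ≡ 1, so λ ≡ 14.
  x = λ² - 1 - 50 = 196 - 51 ≡ 39; y = λ·(1 - 39) - 38 ≡ 13. → (39, 13)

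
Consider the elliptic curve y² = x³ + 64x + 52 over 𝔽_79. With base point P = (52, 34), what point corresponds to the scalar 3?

(46, 70)

Repeated addition: build up to 3P.
2P: tangent at (52, 34): λ = (3·52² + 64)/(2·34) ≡ 39/68. 68⁻¹ ≡ 43 (mod 79), so λ ≡ 39·43 ≡ 18.
  x = λ² - 52 - 52 = 324 - 104 ≡ 62; y = λ·(52 - 62) - 34 ≡ 23. → (62, 23)
3P: (62, 23) + (52, 34). λ = (34 - 23)/(52 - 62) ≡ 11/69 mod 79. 69⁻¹ ≡ 71 (mod 79), so λ ≡ 70.
  x = λ² - 62 - 52 = 4900 - 114 ≡ 46; y = λ·(62 - 46) - 23 ≡ 70. → (46, 70)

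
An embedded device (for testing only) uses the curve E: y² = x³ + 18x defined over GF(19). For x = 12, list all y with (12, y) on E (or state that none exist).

5, 14

x³ + 18x + 0 = 1944 ≡ 6 (mod 19).
Square roots of 6 mod 19: 5 and 14 (since 5² = 25 ≡ 6).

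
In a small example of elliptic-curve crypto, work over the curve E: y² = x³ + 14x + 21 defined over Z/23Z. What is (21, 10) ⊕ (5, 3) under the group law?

(21, 13)

(21, 10) + (5, 3). λ = (3 - 10)/(5 - 21) ≡ 16/7 mod 23. 7⁻¹ ≡ 10 (mod 23), so λ ≡ 22.
  x = λ² - 21 - 5 = 484 - 26 ≡ 21; y = λ·(21 - 21) - 10 ≡ 13. → (21, 13)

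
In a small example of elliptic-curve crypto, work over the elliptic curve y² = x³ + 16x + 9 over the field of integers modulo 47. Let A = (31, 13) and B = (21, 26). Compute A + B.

(31, 13) + (21, 26). λ = (26 - 13)/(21 - 31) ≡ 13/37 mod 47. 37⁻¹ ≡ 14 (mod 47), so λ ≡ 41.
  x = λ² - 31 - 21 = 1681 - 52 ≡ 31; y = λ·(31 - 31) - 13 ≡ 34. → (31, 34)

(31, 34)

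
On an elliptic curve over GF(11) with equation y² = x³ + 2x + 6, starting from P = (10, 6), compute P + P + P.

(1, 8)

Repeated addition: build up to 3P.
2P: tangent at (10, 6): λ = (3·10² + 2)/(2·6) ≡ 5/1. 1⁻¹ ≡ 1 (mod 11), so λ ≡ 5·1 ≡ 5.
  x = λ² - 10 - 10 = 25 - 20 ≡ 5; y = λ·(10 - 5) - 6 ≡ 8. → (5, 8)
3P: (5, 8) + (10, 6). λ = (6 - 8)/(10 - 5) ≡ 9/5 mod 11. 5⁻¹ ≡ 9 (mod 11), so λ ≡ 4.
  x = λ² - 5 - 10 = 16 - 15 ≡ 1; y = λ·(5 - 1) - 8 ≡ 8. → (1, 8)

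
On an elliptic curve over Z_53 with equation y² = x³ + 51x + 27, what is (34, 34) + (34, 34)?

tangent at (34, 34): λ = (3·34² + 51)/(2·34) ≡ 21/15. 15⁻¹ ≡ 46 (mod 53) since 15·46 = 690 ≡ 1, so λ ≡ 21·46 ≡ 12.
  x = λ² - 34 - 34 = 144 - 68 ≡ 23; y = λ·(34 - 23) - 34 ≡ 45. → (23, 45)

(23, 45)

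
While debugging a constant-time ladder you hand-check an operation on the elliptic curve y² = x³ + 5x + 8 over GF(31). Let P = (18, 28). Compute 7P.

(30, 23)

Double-and-add on 7 = (111)₂. Start with P = (18, 28) for the leading 1-bit.
double: tangent at (18, 28): λ = (3·18² + 5)/(2·28) ≡ 16/25. 25⁻¹ ≡ 5 (mod 31) since 25·5 = 125 ≡ 1, so λ ≡ 16·5 ≡ 18.
  x = λ² - 18 - 18 = 324 - 36 ≡ 9; y = λ·(18 - 9) - 28 ≡ 10. → (9, 10)
add P: (9, 10) + (18, 28). λ = (28 - 10)/(18 - 9) ≡ 18/9 mod 31. 9⁻¹ ≡ 7 (mod 31), so λ ≡ 2.
  x = λ² - 9 - 18 = 4 - 27 ≡ 8; y = λ·(9 - 8) - 10 ≡ 23. → (8, 23)
double: tangent at (8, 23): λ = (3·8² + 5)/(2·23) ≡ 11/15. 15⁻¹ ≡ 29 (mod 31), so λ ≡ 11·29 ≡ 9.
  x = λ² - 8 - 8 = 81 - 16 ≡ 3; y = λ·(8 - 3) - 23 ≡ 22. → (3, 22)
add P: (3, 22) + (18, 28). λ = (28 - 22)/(18 - 3) ≡ 6/15 mod 31. 15⁻¹ ≡ 29 (mod 31) since 15·29 = 435 ≡ 1, so λ ≡ 19.
  x = λ² - 3 - 18 = 361 - 21 ≡ 30; y = λ·(3 - 30) - 22 ≡ 23. → (30, 23)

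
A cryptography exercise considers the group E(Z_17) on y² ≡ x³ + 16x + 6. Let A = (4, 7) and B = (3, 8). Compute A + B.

(11, 0)

(4, 7) + (3, 8). λ = (8 - 7)/(3 - 4) ≡ 1/16 mod 17. 16⁻¹ ≡ 16 (mod 17), so λ ≡ 16.
  x = λ² - 4 - 3 = 256 - 7 ≡ 11; y = λ·(4 - 11) - 7 ≡ 0. → (11, 0)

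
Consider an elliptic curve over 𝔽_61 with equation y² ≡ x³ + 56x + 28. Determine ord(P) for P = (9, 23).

2P: tangent at (9, 23): λ = (3·9² + 56)/(2·23) ≡ 55/46. 46⁻¹ ≡ 4 (mod 61), so λ ≡ 55·4 ≡ 37.
  x = λ² - 9 - 9 = 1369 - 18 ≡ 9; y = λ·(9 - 9) - 23 ≡ 38. → (9, 38)
3P: (9, 38) + (9, 23): same x and y₁ ≡ -y₂, so the sum is 𝒪.
3P = 𝒪, so the order is 3.

3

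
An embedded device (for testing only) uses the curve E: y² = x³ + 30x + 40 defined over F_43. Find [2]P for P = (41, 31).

(42, 3)

tangent at (41, 31): λ = (3·41² + 30)/(2·31) ≡ 42/19. 19⁻¹ ≡ 34 (mod 43), so λ ≡ 42·34 ≡ 9.
  x = λ² - 41 - 41 = 81 - 82 ≡ 42; y = λ·(41 - 42) - 31 ≡ 3. → (42, 3)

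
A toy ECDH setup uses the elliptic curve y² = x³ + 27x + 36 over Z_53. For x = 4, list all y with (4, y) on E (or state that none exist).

x³ + 27x + 36 = 208 ≡ 49 (mod 53).
Square roots of 49 mod 53: 7 and 46 (since 7² = 49 ≡ 49).

7, 46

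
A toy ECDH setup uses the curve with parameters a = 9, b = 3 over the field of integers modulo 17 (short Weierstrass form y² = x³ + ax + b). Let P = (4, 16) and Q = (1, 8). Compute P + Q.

(4, 16) + (1, 8). λ = (8 - 16)/(1 - 4) ≡ 9/14 mod 17. 14⁻¹ ≡ 11 (mod 17) since 14·11 = 154 ≡ 1, so λ ≡ 14.
  x = λ² - 4 - 1 = 196 - 5 ≡ 4; y = λ·(4 - 4) - 16 ≡ 1. → (4, 1)

(4, 1)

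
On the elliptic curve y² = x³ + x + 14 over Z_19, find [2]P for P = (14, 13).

tangent at (14, 13): λ = (3·14² + 1)/(2·13) ≡ 0/7. 7⁻¹ ≡ 11 (mod 19), so λ ≡ 0·11 ≡ 0.
  x = λ² - 14 - 14 = 0 - 28 ≡ 10; y = λ·(14 - 10) - 13 ≡ 6. → (10, 6)

(10, 6)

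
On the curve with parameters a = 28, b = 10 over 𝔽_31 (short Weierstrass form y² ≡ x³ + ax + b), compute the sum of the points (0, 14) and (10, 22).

(8, 23)

(0, 14) + (10, 22). λ = (22 - 14)/(10 - 0) ≡ 8/10 mod 31. 10⁻¹ ≡ 28 (mod 31), so λ ≡ 7.
  x = λ² - 0 - 10 = 49 - 10 ≡ 8; y = λ·(0 - 8) - 14 ≡ 23. → (8, 23)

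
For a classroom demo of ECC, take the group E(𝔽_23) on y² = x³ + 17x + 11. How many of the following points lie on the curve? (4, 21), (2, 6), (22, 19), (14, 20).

1

(4, 21): 21² ≡ 4, rhs ≡ 5 → off.
(2, 6): 6² ≡ 13, rhs ≡ 7 → off.
(22, 19): 19² ≡ 16, rhs ≡ 16 → on.
(14, 20): 20² ≡ 9, rhs ≡ 3 → off.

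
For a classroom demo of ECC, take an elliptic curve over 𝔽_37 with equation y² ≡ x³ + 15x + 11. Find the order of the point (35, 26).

10

2P: tangent at (35, 26): λ = (3·35² + 15)/(2·26) ≡ 27/15. 15⁻¹ ≡ 5 (mod 37), so λ ≡ 27·5 ≡ 24.
  x = λ² - 35 - 35 = 576 - 70 ≡ 25; y = λ·(35 - 25) - 26 ≡ 29. → (25, 29)
3P: (25, 29) + (35, 26). λ = (26 - 29)/(35 - 25) ≡ 34/10 mod 37. 10⁻¹ ≡ 26 (mod 37), so λ ≡ 33.
  x = λ² - 25 - 35 = 1089 - 60 ≡ 30; y = λ·(25 - 30) - 29 ≡ 28. → (30, 28)
4P: (30, 28) + (35, 26). λ = (26 - 28)/(35 - 30) ≡ 35/5 mod 37. 5⁻¹ ≡ 15 (mod 37), so λ ≡ 7.
  x = λ² - 30 - 35 = 49 - 65 ≡ 21; y = λ·(30 - 21) - 28 ≡ 35. → (21, 35)
5P: (21, 35) + (35, 26). λ = (26 - 35)/(35 - 21) ≡ 28/14 mod 37. 14⁻¹ ≡ 8 (mod 37), so λ ≡ 2.
  x = λ² - 21 - 35 = 4 - 56 ≡ 22; y = λ·(21 - 22) - 35 ≡ 0. → (22, 0)
6P: (22, 0) + (35, 26). λ = (26 - 0)/(35 - 22) ≡ 26/13 mod 37. 13⁻¹ ≡ 20 (mod 37), so λ ≡ 2.
  x = λ² - 22 - 35 = 4 - 57 ≡ 21; y = λ·(22 - 21) - 0 ≡ 2. → (21, 2)
7P: (21, 2) + (35, 26). λ = (26 - 2)/(35 - 21) ≡ 24/14 mod 37. 14⁻¹ ≡ 8 (mod 37), so λ ≡ 7.
  x = λ² - 21 - 35 = 49 - 56 ≡ 30; y = λ·(21 - 30) - 2 ≡ 9. → (30, 9)
8P: (30, 9) + (35, 26). λ = (26 - 9)/(35 - 30) ≡ 17/5 mod 37. 5⁻¹ ≡ 15 (mod 37), so λ ≡ 33.
  x = λ² - 30 - 35 = 1089 - 65 ≡ 25; y = λ·(30 - 25) - 9 ≡ 8. → (25, 8)
9P: (25, 8) + (35, 26). λ = (26 - 8)/(35 - 25) ≡ 18/10 mod 37. 10⁻¹ ≡ 26 (mod 37), so λ ≡ 24.
  x = λ² - 25 - 35 = 576 - 60 ≡ 35; y = λ·(25 - 35) - 8 ≡ 11. → (35, 11)
10P: (35, 11) + (35, 26): same x and y₁ ≡ -y₂, so the sum is the point at infinity.
10P = the point at infinity, so the order is 10.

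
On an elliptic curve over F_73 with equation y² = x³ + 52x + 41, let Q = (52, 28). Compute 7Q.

Double-and-add on 7 = (111)₂. Start with Q = (52, 28) for the leading 1-bit.
double: tangent at (52, 28): λ = (3·52² + 52)/(2·28) ≡ 61/56. 56⁻¹ ≡ 30 (mod 73) since 56·30 = 1680 ≡ 1, so λ ≡ 61·30 ≡ 5.
  x = λ² - 52 - 52 = 25 - 104 ≡ 67; y = λ·(52 - 67) - 28 ≡ 43. → (67, 43)
add Q: (67, 43) + (52, 28). λ = (28 - 43)/(52 - 67) ≡ 58/58 mod 73. 58⁻¹ ≡ 34 (mod 73) since 58·34 = 1972 ≡ 1, so λ ≡ 1.
  x = λ² - 67 - 52 = 1 - 119 ≡ 28; y = λ·(67 - 28) - 43 ≡ 69. → (28, 69)
double: tangent at (28, 69): λ = (3·28² + 52)/(2·69) ≡ 68/65. 65⁻¹ ≡ 9 (mod 73), so λ ≡ 68·9 ≡ 28.
  x = λ² - 28 - 28 = 784 - 56 ≡ 71; y = λ·(28 - 71) - 69 ≡ 41. → (71, 41)
add Q: (71, 41) + (52, 28). λ = (28 - 41)/(52 - 71) ≡ 60/54 mod 73. 54⁻¹ ≡ 23 (mod 73) since 54·23 = 1242 ≡ 1, so λ ≡ 66.
  x = λ² - 71 - 52 = 4356 - 123 ≡ 72; y = λ·(71 - 72) - 41 ≡ 39. → (72, 39)

(72, 39)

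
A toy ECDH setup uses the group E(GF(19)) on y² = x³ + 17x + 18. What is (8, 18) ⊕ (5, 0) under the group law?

(4, 6)

(8, 18) + (5, 0). λ = (0 - 18)/(5 - 8) ≡ 1/16 mod 19. 16⁻¹ ≡ 6 (mod 19), so λ ≡ 6.
  x = λ² - 8 - 5 = 36 - 13 ≡ 4; y = λ·(8 - 4) - 18 ≡ 6. → (4, 6)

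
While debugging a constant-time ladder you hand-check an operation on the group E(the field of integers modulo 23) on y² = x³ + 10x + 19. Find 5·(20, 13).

(4, 10)

Write Q = (20, 13).
Double-and-add on 5 = (101)₂. Start with Q = (20, 13) for the leading 1-bit.
double: tangent at (20, 13): λ = (3·20² + 10)/(2·13) ≡ 14/3. 3⁻¹ ≡ 8 (mod 23), so λ ≡ 14·8 ≡ 20.
  x = λ² - 20 - 20 = 400 - 40 ≡ 15; y = λ·(20 - 15) - 13 ≡ 18. → (15, 18)
double: tangent at (15, 18): λ = (3·15² + 10)/(2·18) ≡ 18/13. 13⁻¹ ≡ 16 (mod 23) since 13·16 = 208 ≡ 1, so λ ≡ 18·16 ≡ 12.
  x = λ² - 15 - 15 = 144 - 30 ≡ 22; y = λ·(15 - 22) - 18 ≡ 13. → (22, 13)
add Q: (22, 13) + (20, 13). λ = (13 - 13)/(20 - 22) ≡ 0/21 mod 23. 21⁻¹ ≡ 11 (mod 23), so λ ≡ 0.
  x = λ² - 22 - 20 = 0 - 42 ≡ 4; y = λ·(22 - 4) - 13 ≡ 10. → (4, 10)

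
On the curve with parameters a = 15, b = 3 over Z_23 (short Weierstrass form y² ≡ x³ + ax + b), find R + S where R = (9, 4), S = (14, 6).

(9, 4) + (14, 6). λ = (6 - 4)/(14 - 9) ≡ 2/5 mod 23. 5⁻¹ ≡ 14 (mod 23), so λ ≡ 5.
  x = λ² - 9 - 14 = 25 - 23 ≡ 2; y = λ·(9 - 2) - 4 ≡ 8. → (2, 8)

(2, 8)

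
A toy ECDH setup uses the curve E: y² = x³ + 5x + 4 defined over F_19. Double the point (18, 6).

tangent at (18, 6): λ = (3·18² + 5)/(2·6) ≡ 8/12. 12⁻¹ ≡ 8 (mod 19) since 12·8 = 96 ≡ 1, so λ ≡ 8·8 ≡ 7.
  x = λ² - 18 - 18 = 49 - 36 ≡ 13; y = λ·(18 - 13) - 6 ≡ 10. → (13, 10)

(13, 10)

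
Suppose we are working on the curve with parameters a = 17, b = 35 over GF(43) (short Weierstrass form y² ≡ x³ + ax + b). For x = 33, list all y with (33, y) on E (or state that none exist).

none

x³ + 17x + 35 = 36533 ≡ 26 (mod 43).
26 is a non-residue mod 43; no y exists.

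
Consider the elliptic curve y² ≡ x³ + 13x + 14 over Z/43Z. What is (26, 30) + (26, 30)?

tangent at (26, 30): λ = (3·26² + 13)/(2·30) ≡ 20/17. 17⁻¹ ≡ 38 (mod 43), so λ ≡ 20·38 ≡ 29.
  x = λ² - 26 - 26 = 841 - 52 ≡ 15; y = λ·(26 - 15) - 30 ≡ 31. → (15, 31)

(15, 31)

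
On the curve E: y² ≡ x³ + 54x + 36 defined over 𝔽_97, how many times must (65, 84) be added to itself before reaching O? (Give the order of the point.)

4

2P: tangent at (65, 84): λ = (3·65² + 54)/(2·84) ≡ 22/71. 71⁻¹ ≡ 41 (mod 97), so λ ≡ 22·41 ≡ 29.
  x = λ² - 65 - 65 = 841 - 130 ≡ 32; y = λ·(65 - 32) - 84 ≡ 0. → (32, 0)
3P: (32, 0) + (65, 84). λ = (84 - 0)/(65 - 32) ≡ 84/33 mod 97. 33⁻¹ ≡ 50 (mod 97), so λ ≡ 29.
  x = λ² - 32 - 65 = 841 - 97 ≡ 65; y = λ·(32 - 65) - 0 ≡ 13. → (65, 13)
4P: (65, 13) + (65, 84): same x and y₁ ≡ -y₂, so the sum is O.
4P = O, so the order is 4.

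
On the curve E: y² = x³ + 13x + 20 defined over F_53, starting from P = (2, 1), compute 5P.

Repeated addition: build up to 5P.
2P: tangent at (2, 1): λ = (3·2² + 13)/(2·1) ≡ 25/2. 2⁻¹ ≡ 27 (mod 53) since 2·27 = 54 ≡ 1, so λ ≡ 25·27 ≡ 39.
  x = λ² - 2 - 2 = 1521 - 4 ≡ 33; y = λ·(2 - 33) - 1 ≡ 9. → (33, 9)
3P: (33, 9) + (2, 1). λ = (1 - 9)/(2 - 33) ≡ 45/22 mod 53. 22⁻¹ ≡ 41 (mod 53), so λ ≡ 43.
  x = λ² - 33 - 2 = 1849 - 35 ≡ 12; y = λ·(33 - 12) - 9 ≡ 46. → (12, 46)
4P: (12, 46) + (2, 1). λ = (1 - 46)/(2 - 12) ≡ 8/43 mod 53. 43⁻¹ ≡ 37 (mod 53) since 43·37 = 1591 ≡ 1, so λ ≡ 31.
  x = λ² - 12 - 2 = 961 - 14 ≡ 46; y = λ·(12 - 46) - 46 ≡ 13. → (46, 13)
5P: (46, 13) + (2, 1). λ = (1 - 13)/(2 - 46) ≡ 41/9 mod 53. 9⁻¹ ≡ 6 (mod 53), so λ ≡ 34.
  x = λ² - 46 - 2 = 1156 - 48 ≡ 48; y = λ·(46 - 48) - 13 ≡ 25. → (48, 25)

(48, 25)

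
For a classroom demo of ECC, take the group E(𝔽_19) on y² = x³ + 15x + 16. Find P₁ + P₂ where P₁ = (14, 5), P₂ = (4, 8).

(18, 0)

(14, 5) + (4, 8). λ = (8 - 5)/(4 - 14) ≡ 3/9 mod 19. 9⁻¹ ≡ 17 (mod 19) since 9·17 = 153 ≡ 1, so λ ≡ 13.
  x = λ² - 14 - 4 = 169 - 18 ≡ 18; y = λ·(14 - 18) - 5 ≡ 0. → (18, 0)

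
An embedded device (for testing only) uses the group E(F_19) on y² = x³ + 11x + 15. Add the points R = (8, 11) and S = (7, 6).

(10, 17)

(8, 11) + (7, 6). λ = (6 - 11)/(7 - 8) ≡ 14/18 mod 19. 18⁻¹ ≡ 18 (mod 19), so λ ≡ 5.
  x = λ² - 8 - 7 = 25 - 15 ≡ 10; y = λ·(8 - 10) - 11 ≡ 17. → (10, 17)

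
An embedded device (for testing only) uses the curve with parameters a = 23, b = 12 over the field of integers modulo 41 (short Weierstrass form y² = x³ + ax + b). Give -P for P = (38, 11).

-(38, 11) = (38, -11 mod 41) = (38, 30).

(38, 30)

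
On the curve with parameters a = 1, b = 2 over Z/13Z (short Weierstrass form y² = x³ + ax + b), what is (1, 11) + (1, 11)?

(12, 0)

tangent at (1, 11): λ = (3·1² + 1)/(2·11) ≡ 4/9. 9⁻¹ ≡ 3 (mod 13), so λ ≡ 4·3 ≡ 12.
  x = λ² - 1 - 1 = 144 - 2 ≡ 12; y = λ·(1 - 12) - 11 ≡ 0. → (12, 0)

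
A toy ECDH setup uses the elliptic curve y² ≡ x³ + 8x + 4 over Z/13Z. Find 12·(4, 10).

Write Q = (4, 10).
Repeated addition: build up to 12Q.
2Q: tangent at (4, 10): λ = (3·4² + 8)/(2·10) ≡ 4/7. 7⁻¹ ≡ 2 (mod 13), so λ ≡ 4·2 ≡ 8.
  x = λ² - 4 - 4 = 64 - 8 ≡ 4; y = λ·(4 - 4) - 10 ≡ 3. → (4, 3)
3Q: (4, 3) + (4, 10): same x and y₁ ≡ -y₂, so the sum is O.
4Q: O + (4, 10) = (4, 10) (identity).
5Q: tangent at (4, 10): λ = (3·4² + 8)/(2·10) ≡ 4/7. 7⁻¹ ≡ 2 (mod 13) since 7·2 = 14 ≡ 1, so λ ≡ 4·2 ≡ 8.
  x = λ² - 4 - 4 = 64 - 8 ≡ 4; y = λ·(4 - 4) - 10 ≡ 3. → (4, 3)
6Q: (4, 3) + (4, 10): same x and y₁ ≡ -y₂, so the sum is O.
7Q: O + (4, 10) = (4, 10) (identity).
8Q: tangent at (4, 10): λ = (3·4² + 8)/(2·10) ≡ 4/7. 7⁻¹ ≡ 2 (mod 13) since 7·2 = 14 ≡ 1, so λ ≡ 4·2 ≡ 8.
  x = λ² - 4 - 4 = 64 - 8 ≡ 4; y = λ·(4 - 4) - 10 ≡ 3. → (4, 3)
9Q: (4, 3) + (4, 10): same x and y₁ ≡ -y₂, so the sum is O.
10Q: O + (4, 10) = (4, 10) (identity).
11Q: tangent at (4, 10): λ = (3·4² + 8)/(2·10) ≡ 4/7. 7⁻¹ ≡ 2 (mod 13) since 7·2 = 14 ≡ 1, so λ ≡ 4·2 ≡ 8.
  x = λ² - 4 - 4 = 64 - 8 ≡ 4; y = λ·(4 - 4) - 10 ≡ 3. → (4, 3)
12Q: (4, 3) + (4, 10): same x and y₁ ≡ -y₂, so the sum is O.

O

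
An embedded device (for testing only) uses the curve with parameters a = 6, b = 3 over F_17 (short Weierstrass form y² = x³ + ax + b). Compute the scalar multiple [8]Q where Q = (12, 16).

O

Repeated addition: build up to 8Q.
2Q: tangent at (12, 16): λ = (3·12² + 6)/(2·16) ≡ 13/15. 15⁻¹ ≡ 8 (mod 17), so λ ≡ 13·8 ≡ 2.
  x = λ² - 12 - 12 = 4 - 24 ≡ 14; y = λ·(12 - 14) - 16 ≡ 14. → (14, 14)
3Q: (14, 14) + (12, 16). λ = (16 - 14)/(12 - 14) ≡ 2/15 mod 17. 15⁻¹ ≡ 8 (mod 17) since 15·8 = 120 ≡ 1, so λ ≡ 16.
  x = λ² - 14 - 12 = 256 - 26 ≡ 9; y = λ·(14 - 9) - 14 ≡ 15. → (9, 15)
4Q: (9, 15) + (12, 16). λ = (16 - 15)/(12 - 9) ≡ 1/3 mod 17. 3⁻¹ ≡ 6 (mod 17), so λ ≡ 6.
  x = λ² - 9 - 12 = 36 - 21 ≡ 15; y = λ·(9 - 15) - 15 ≡ 0. → (15, 0)
5Q: (15, 0) + (12, 16). λ = (16 - 0)/(12 - 15) ≡ 16/14 mod 17. 14⁻¹ ≡ 11 (mod 17), so λ ≡ 6.
  x = λ² - 15 - 12 = 36 - 27 ≡ 9; y = λ·(15 - 9) - 0 ≡ 2. → (9, 2)
6Q: (9, 2) + (12, 16). λ = (16 - 2)/(12 - 9) ≡ 14/3 mod 17. 3⁻¹ ≡ 6 (mod 17), so λ ≡ 16.
  x = λ² - 9 - 12 = 256 - 21 ≡ 14; y = λ·(9 - 14) - 2 ≡ 3. → (14, 3)
7Q: (14, 3) + (12, 16). λ = (16 - 3)/(12 - 14) ≡ 13/15 mod 17. 15⁻¹ ≡ 8 (mod 17), so λ ≡ 2.
  x = λ² - 14 - 12 = 4 - 26 ≡ 12; y = λ·(14 - 12) - 3 ≡ 1. → (12, 1)
8Q: (12, 1) + (12, 16): same x and y₁ ≡ -y₂, so the sum is 𝒪.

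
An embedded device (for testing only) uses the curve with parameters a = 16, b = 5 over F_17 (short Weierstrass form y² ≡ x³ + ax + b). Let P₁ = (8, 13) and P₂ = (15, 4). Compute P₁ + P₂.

(8, 13) + (15, 4). λ = (4 - 13)/(15 - 8) ≡ 8/7 mod 17. 7⁻¹ ≡ 5 (mod 17), so λ ≡ 6.
  x = λ² - 8 - 15 = 36 - 23 ≡ 13; y = λ·(8 - 13) - 13 ≡ 8. → (13, 8)

(13, 8)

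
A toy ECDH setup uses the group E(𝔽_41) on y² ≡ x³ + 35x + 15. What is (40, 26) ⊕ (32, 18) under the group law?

(40, 26) + (32, 18). λ = (18 - 26)/(32 - 40) ≡ 33/33 mod 41. 33⁻¹ ≡ 5 (mod 41), so λ ≡ 1.
  x = λ² - 40 - 32 = 1 - 72 ≡ 11; y = λ·(40 - 11) - 26 ≡ 3. → (11, 3)

(11, 3)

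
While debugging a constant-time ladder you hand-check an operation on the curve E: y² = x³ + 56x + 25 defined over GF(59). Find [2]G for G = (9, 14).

(35, 16)

tangent at (9, 14): λ = (3·9² + 56)/(2·14) ≡ 4/28. 28⁻¹ ≡ 19 (mod 59), so λ ≡ 4·19 ≡ 17.
  x = λ² - 9 - 9 = 289 - 18 ≡ 35; y = λ·(9 - 35) - 14 ≡ 16. → (35, 16)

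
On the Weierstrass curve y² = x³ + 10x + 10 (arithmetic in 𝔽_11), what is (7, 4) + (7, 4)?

tangent at (7, 4): λ = (3·7² + 10)/(2·4) ≡ 3/8. 8⁻¹ ≡ 7 (mod 11), so λ ≡ 3·7 ≡ 10.
  x = λ² - 7 - 7 = 100 - 14 ≡ 9; y = λ·(7 - 9) - 4 ≡ 9. → (9, 9)

(9, 9)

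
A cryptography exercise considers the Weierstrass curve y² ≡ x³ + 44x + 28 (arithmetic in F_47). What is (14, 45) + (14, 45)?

(26, 18)

tangent at (14, 45): λ = (3·14² + 44)/(2·45) ≡ 21/43. 43⁻¹ ≡ 35 (mod 47), so λ ≡ 21·35 ≡ 30.
  x = λ² - 14 - 14 = 900 - 28 ≡ 26; y = λ·(14 - 26) - 45 ≡ 18. → (26, 18)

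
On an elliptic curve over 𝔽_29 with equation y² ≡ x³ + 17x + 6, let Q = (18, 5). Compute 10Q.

(11, 4)

Double-and-add on 10 = (1010)₂. Start with Q = (18, 5) for the leading 1-bit.
double: tangent at (18, 5): λ = (3·18² + 17)/(2·5) ≡ 3/10. 10⁻¹ ≡ 3 (mod 29) since 10·3 = 30 ≡ 1, so λ ≡ 3·3 ≡ 9.
  x = λ² - 18 - 18 = 81 - 36 ≡ 16; y = λ·(18 - 16) - 5 ≡ 13. → (16, 13)
double: tangent at (16, 13): λ = (3·16² + 17)/(2·13) ≡ 2/26. 26⁻¹ ≡ 19 (mod 29), so λ ≡ 2·19 ≡ 9.
  x = λ² - 16 - 16 = 81 - 32 ≡ 20; y = λ·(16 - 20) - 13 ≡ 9. → (20, 9)
add Q: (20, 9) + (18, 5). λ = (5 - 9)/(18 - 20) ≡ 25/27 mod 29. 27⁻¹ ≡ 14 (mod 29) since 27·14 = 378 ≡ 1, so λ ≡ 2.
  x = λ² - 20 - 18 = 4 - 38 ≡ 24; y = λ·(20 - 24) - 9 ≡ 12. → (24, 12)
double: tangent at (24, 12): λ = (3·24² + 17)/(2·12) ≡ 5/24. 24⁻¹ ≡ 23 (mod 29) since 24·23 = 552 ≡ 1, so λ ≡ 5·23 ≡ 28.
  x = λ² - 24 - 24 = 784 - 48 ≡ 11; y = λ·(24 - 11) - 12 ≡ 4. → (11, 4)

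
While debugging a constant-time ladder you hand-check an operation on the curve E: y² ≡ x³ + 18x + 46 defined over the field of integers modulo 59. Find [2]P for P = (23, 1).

tangent at (23, 1): λ = (3·23² + 18)/(2·1) ≡ 12/2. 2⁻¹ ≡ 30 (mod 59) since 2·30 = 60 ≡ 1, so λ ≡ 12·30 ≡ 6.
  x = λ² - 23 - 23 = 36 - 46 ≡ 49; y = λ·(23 - 49) - 1 ≡ 20. → (49, 20)

(49, 20)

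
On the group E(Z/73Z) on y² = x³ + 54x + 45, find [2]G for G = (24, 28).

(17, 67)

tangent at (24, 28): λ = (3·24² + 54)/(2·28) ≡ 30/56. 56⁻¹ ≡ 30 (mod 73), so λ ≡ 30·30 ≡ 24.
  x = λ² - 24 - 24 = 576 - 48 ≡ 17; y = λ·(24 - 17) - 28 ≡ 67. → (17, 67)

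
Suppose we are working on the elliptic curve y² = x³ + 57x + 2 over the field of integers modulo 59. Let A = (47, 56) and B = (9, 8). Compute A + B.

(1, 58)

(47, 56) + (9, 8). λ = (8 - 56)/(9 - 47) ≡ 11/21 mod 59. 21⁻¹ ≡ 45 (mod 59) since 21·45 = 945 ≡ 1, so λ ≡ 23.
  x = λ² - 47 - 9 = 529 - 56 ≡ 1; y = λ·(47 - 1) - 56 ≡ 58. → (1, 58)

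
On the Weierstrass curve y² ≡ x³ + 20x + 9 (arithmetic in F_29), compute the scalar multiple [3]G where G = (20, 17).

(15, 28)

Repeated addition: build up to 3G.
2G: tangent at (20, 17): λ = (3·20² + 20)/(2·17) ≡ 2/5. 5⁻¹ ≡ 6 (mod 29) since 5·6 = 30 ≡ 1, so λ ≡ 2·6 ≡ 12.
  x = λ² - 20 - 20 = 144 - 40 ≡ 17; y = λ·(20 - 17) - 17 ≡ 19. → (17, 19)
3G: (17, 19) + (20, 17). λ = (17 - 19)/(20 - 17) ≡ 27/3 mod 29. 3⁻¹ ≡ 10 (mod 29) since 3·10 = 30 ≡ 1, so λ ≡ 9.
  x = λ² - 17 - 20 = 81 - 37 ≡ 15; y = λ·(17 - 15) - 19 ≡ 28. → (15, 28)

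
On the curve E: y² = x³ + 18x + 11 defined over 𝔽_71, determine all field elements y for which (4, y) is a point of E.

17, 54

x³ + 18x + 11 = 147 ≡ 5 (mod 71).
Square roots of 5 mod 71: 17 and 54 (since 17² = 289 ≡ 5).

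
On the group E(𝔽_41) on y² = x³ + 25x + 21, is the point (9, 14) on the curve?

y² = 14² ≡ 32; x³ + 25x + 21 = 975 ≡ 32 (mod 41). 32 = 32.

yes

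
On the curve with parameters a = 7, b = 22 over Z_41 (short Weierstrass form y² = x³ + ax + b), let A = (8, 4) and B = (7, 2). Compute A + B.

(30, 34)

(8, 4) + (7, 2). λ = (2 - 4)/(7 - 8) ≡ 39/40 mod 41. 40⁻¹ ≡ 40 (mod 41), so λ ≡ 2.
  x = λ² - 8 - 7 = 4 - 15 ≡ 30; y = λ·(8 - 30) - 4 ≡ 34. → (30, 34)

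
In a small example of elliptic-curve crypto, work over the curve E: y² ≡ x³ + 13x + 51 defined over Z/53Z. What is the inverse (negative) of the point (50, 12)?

-(50, 12) = (50, -12 mod 53) = (50, 41).

(50, 41)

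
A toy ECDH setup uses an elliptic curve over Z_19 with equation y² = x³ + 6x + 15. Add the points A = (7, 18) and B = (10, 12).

(7, 18) + (10, 12). λ = (12 - 18)/(10 - 7) ≡ 13/3 mod 19. 3⁻¹ ≡ 13 (mod 19), so λ ≡ 17.
  x = λ² - 7 - 10 = 289 - 17 ≡ 6; y = λ·(7 - 6) - 18 ≡ 18. → (6, 18)

(6, 18)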